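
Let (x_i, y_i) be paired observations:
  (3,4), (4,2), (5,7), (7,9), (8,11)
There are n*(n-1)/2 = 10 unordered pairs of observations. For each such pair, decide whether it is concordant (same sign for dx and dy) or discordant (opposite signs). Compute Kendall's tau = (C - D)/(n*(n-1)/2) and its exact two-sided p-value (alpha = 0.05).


Step 1: Enumerate the 10 unordered pairs (i,j) with i<j and classify each by sign(x_j-x_i) * sign(y_j-y_i).
  (1,2):dx=+1,dy=-2->D; (1,3):dx=+2,dy=+3->C; (1,4):dx=+4,dy=+5->C; (1,5):dx=+5,dy=+7->C
  (2,3):dx=+1,dy=+5->C; (2,4):dx=+3,dy=+7->C; (2,5):dx=+4,dy=+9->C; (3,4):dx=+2,dy=+2->C
  (3,5):dx=+3,dy=+4->C; (4,5):dx=+1,dy=+2->C
Step 2: C = 9, D = 1, total pairs = 10.
Step 3: tau = (C - D)/(n(n-1)/2) = (9 - 1)/10 = 0.800000.
Step 4: Exact two-sided p-value (enumerate n! = 120 permutations of y under H0): p = 0.083333.
Step 5: alpha = 0.05. fail to reject H0.

tau_b = 0.8000 (C=9, D=1), p = 0.083333, fail to reject H0.


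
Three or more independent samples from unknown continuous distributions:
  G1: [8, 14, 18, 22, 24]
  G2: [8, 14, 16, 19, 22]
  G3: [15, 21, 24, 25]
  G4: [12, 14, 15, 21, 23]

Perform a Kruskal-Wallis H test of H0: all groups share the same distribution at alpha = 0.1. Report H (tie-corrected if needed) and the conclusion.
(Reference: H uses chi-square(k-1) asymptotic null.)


Step 1: Combine all N = 19 observations and assign midranks.
sorted (value, group, rank): (8,G1,1.5), (8,G2,1.5), (12,G4,3), (14,G1,5), (14,G2,5), (14,G4,5), (15,G3,7.5), (15,G4,7.5), (16,G2,9), (18,G1,10), (19,G2,11), (21,G3,12.5), (21,G4,12.5), (22,G1,14.5), (22,G2,14.5), (23,G4,16), (24,G1,17.5), (24,G3,17.5), (25,G3,19)
Step 2: Sum ranks within each group.
R_1 = 48.5 (n_1 = 5)
R_2 = 41 (n_2 = 5)
R_3 = 56.5 (n_3 = 4)
R_4 = 44 (n_4 = 5)
Step 3: H = 12/(N(N+1)) * sum(R_i^2/n_i) - 3(N+1)
     = 12/(19*20) * (48.5^2/5 + 41^2/5 + 56.5^2/4 + 44^2/5) - 3*20
     = 0.031579 * 1991.91 - 60
     = 2.902500.
Step 4: Ties present; correction factor C = 1 - 54/(19^3 - 19) = 0.992105. Corrected H = 2.902500 / 0.992105 = 2.925597.
Step 5: Under H0, H ~ chi^2(3); p-value = 0.403240.
Step 6: alpha = 0.1. fail to reject H0.

H = 2.9256, df = 3, p = 0.403240, fail to reject H0.


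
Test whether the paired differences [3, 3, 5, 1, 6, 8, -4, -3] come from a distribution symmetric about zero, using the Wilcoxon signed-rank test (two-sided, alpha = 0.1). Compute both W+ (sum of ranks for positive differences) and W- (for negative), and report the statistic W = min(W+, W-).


Step 1: Drop any zero differences (none here) and take |d_i|.
|d| = [3, 3, 5, 1, 6, 8, 4, 3]
Step 2: Midrank |d_i| (ties get averaged ranks).
ranks: |3|->3, |3|->3, |5|->6, |1|->1, |6|->7, |8|->8, |4|->5, |3|->3
Step 3: Attach original signs; sum ranks with positive sign and with negative sign.
W+ = 3 + 3 + 6 + 1 + 7 + 8 = 28
W- = 5 + 3 = 8
(Check: W+ + W- = 36 should equal n(n+1)/2 = 36.)
Step 4: Test statistic W = min(W+, W-) = 8.
Step 5: Ties in |d|, so use the tie-corrected normal approximation.
        E[W] = n(n+1)/4 = 8*9/4 = 18.
        Tie groups: |d|=3 (t=3); sum(t^3 - t) = 24.
        Var[W] = n(n+1)(2n+1)/24 - sum(t^3-t)/48 = 1224/24 - 24/48 = 50.5.
        z = (W - E[W]) / sqrt(Var[W]) = (8 - 18) / 7.1063 = -1.4072.
        Two-sided p = 2*Phi(z) = 0.159370.
Step 6: alpha = 0.1. fail to reject H0.

W+ = 28, W- = 8, W = min = 8, p = 0.159370, fail to reject H0.


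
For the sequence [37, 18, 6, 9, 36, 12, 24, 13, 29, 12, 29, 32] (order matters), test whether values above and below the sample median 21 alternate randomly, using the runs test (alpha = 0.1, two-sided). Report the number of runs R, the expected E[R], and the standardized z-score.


Step 1: Compute median = 21; label A = above, B = below.
Labels in order: ABBBABABABAA  (n_A = 6, n_B = 6)
Step 2: Count runs R = 9.
Step 3: Under H0 (random ordering), E[R] = 2*n_A*n_B/(n_A+n_B) + 1 = 2*6*6/12 + 1 = 7.0000.
        Var[R] = 2*n_A*n_B*(2*n_A*n_B - n_A - n_B) / ((n_A+n_B)^2 * (n_A+n_B-1)) = 4320/1584 = 2.7273.
        SD[R] = 1.6514.
Step 4: Continuity-corrected z = (R - 0.5 - E[R]) / SD[R] = (9 - 0.5 - 7.0000) / 1.6514 = 0.9083.
Step 5: Two-sided p-value via normal approximation = 2*(1 - Phi(|z|)) = 0.363722.
Step 6: alpha = 0.1. fail to reject H0.

R = 9, z = 0.9083, p = 0.363722, fail to reject H0.


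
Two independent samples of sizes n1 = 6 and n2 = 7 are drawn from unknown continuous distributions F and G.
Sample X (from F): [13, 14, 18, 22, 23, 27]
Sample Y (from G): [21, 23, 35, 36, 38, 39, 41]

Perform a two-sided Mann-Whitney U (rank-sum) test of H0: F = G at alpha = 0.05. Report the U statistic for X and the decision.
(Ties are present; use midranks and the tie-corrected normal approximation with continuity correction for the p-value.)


Step 1: Combine and sort all 13 observations; assign midranks.
sorted (value, group): (13,X), (14,X), (18,X), (21,Y), (22,X), (23,X), (23,Y), (27,X), (35,Y), (36,Y), (38,Y), (39,Y), (41,Y)
ranks: 13->1, 14->2, 18->3, 21->4, 22->5, 23->6.5, 23->6.5, 27->8, 35->9, 36->10, 38->11, 39->12, 41->13
Step 2: Rank sum for X: R1 = 1 + 2 + 3 + 5 + 6.5 + 8 = 25.5.
Step 3: U_X = R1 - n1(n1+1)/2 = 25.5 - 6*7/2 = 25.5 - 21 = 4.5.
       U_Y = n1*n2 - U_X = 42 - 4.5 = 37.5.
Step 4: Ties are present, so use the tie-corrected normal approximation (with continuity correction) for the p-value.
Step 5: p-value = 0.022087; compare to alpha = 0.05. reject H0.

U_X = 4.5, p = 0.022087, reject H0 at alpha = 0.05.


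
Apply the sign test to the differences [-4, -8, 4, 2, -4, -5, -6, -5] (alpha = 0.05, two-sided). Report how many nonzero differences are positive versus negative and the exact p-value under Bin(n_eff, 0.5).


Step 1: Discard zero differences. Original n = 8; n_eff = number of nonzero differences = 8.
Nonzero differences (with sign): -4, -8, +4, +2, -4, -5, -6, -5
Step 2: Count signs: positive = 2, negative = 6.
Step 3: Under H0: P(positive) = 0.5, so the number of positives S ~ Bin(8, 0.5).
Step 4: Two-sided exact p-value = sum of Bin(8,0.5) probabilities at or below the observed probability = 0.289062.
Step 5: alpha = 0.05. fail to reject H0.

n_eff = 8, pos = 2, neg = 6, p = 0.289062, fail to reject H0.


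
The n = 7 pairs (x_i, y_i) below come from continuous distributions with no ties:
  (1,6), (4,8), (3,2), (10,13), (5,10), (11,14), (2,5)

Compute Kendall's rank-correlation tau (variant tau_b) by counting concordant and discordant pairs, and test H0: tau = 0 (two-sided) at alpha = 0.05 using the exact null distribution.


Step 1: Enumerate the 21 unordered pairs (i,j) with i<j and classify each by sign(x_j-x_i) * sign(y_j-y_i).
  (1,2):dx=+3,dy=+2->C; (1,3):dx=+2,dy=-4->D; (1,4):dx=+9,dy=+7->C; (1,5):dx=+4,dy=+4->C
  (1,6):dx=+10,dy=+8->C; (1,7):dx=+1,dy=-1->D; (2,3):dx=-1,dy=-6->C; (2,4):dx=+6,dy=+5->C
  (2,5):dx=+1,dy=+2->C; (2,6):dx=+7,dy=+6->C; (2,7):dx=-2,dy=-3->C; (3,4):dx=+7,dy=+11->C
  (3,5):dx=+2,dy=+8->C; (3,6):dx=+8,dy=+12->C; (3,7):dx=-1,dy=+3->D; (4,5):dx=-5,dy=-3->C
  (4,6):dx=+1,dy=+1->C; (4,7):dx=-8,dy=-8->C; (5,6):dx=+6,dy=+4->C; (5,7):dx=-3,dy=-5->C
  (6,7):dx=-9,dy=-9->C
Step 2: C = 18, D = 3, total pairs = 21.
Step 3: tau = (C - D)/(n(n-1)/2) = (18 - 3)/21 = 0.714286.
Step 4: Exact two-sided p-value (enumerate n! = 5040 permutations of y under H0): p = 0.030159.
Step 5: alpha = 0.05. reject H0.

tau_b = 0.7143 (C=18, D=3), p = 0.030159, reject H0.


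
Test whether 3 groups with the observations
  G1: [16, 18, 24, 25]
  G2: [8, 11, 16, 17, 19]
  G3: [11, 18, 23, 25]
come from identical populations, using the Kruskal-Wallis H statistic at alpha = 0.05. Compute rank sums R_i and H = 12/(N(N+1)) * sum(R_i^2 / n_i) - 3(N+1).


Step 1: Combine all N = 13 observations and assign midranks.
sorted (value, group, rank): (8,G2,1), (11,G2,2.5), (11,G3,2.5), (16,G1,4.5), (16,G2,4.5), (17,G2,6), (18,G1,7.5), (18,G3,7.5), (19,G2,9), (23,G3,10), (24,G1,11), (25,G1,12.5), (25,G3,12.5)
Step 2: Sum ranks within each group.
R_1 = 35.5 (n_1 = 4)
R_2 = 23 (n_2 = 5)
R_3 = 32.5 (n_3 = 4)
Step 3: H = 12/(N(N+1)) * sum(R_i^2/n_i) - 3(N+1)
     = 12/(13*14) * (35.5^2/4 + 23^2/5 + 32.5^2/4) - 3*14
     = 0.065934 * 684.925 - 42
     = 3.159890.
Step 4: Ties present; correction factor C = 1 - 24/(13^3 - 13) = 0.989011. Corrected H = 3.159890 / 0.989011 = 3.195000.
Step 5: Under H0, H ~ chi^2(2); p-value = 0.202402.
Step 6: alpha = 0.05. fail to reject H0.

H = 3.1950, df = 2, p = 0.202402, fail to reject H0.


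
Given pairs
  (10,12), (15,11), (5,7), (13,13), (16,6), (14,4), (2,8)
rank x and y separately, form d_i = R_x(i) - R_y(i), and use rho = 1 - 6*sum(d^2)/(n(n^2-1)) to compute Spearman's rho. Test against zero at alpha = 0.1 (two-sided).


Step 1: Rank x and y separately (midranks; no ties here).
rank(x): 10->3, 15->6, 5->2, 13->4, 16->7, 14->5, 2->1
rank(y): 12->6, 11->5, 7->3, 13->7, 6->2, 4->1, 8->4
Step 2: d_i = R_x(i) - R_y(i); compute d_i^2.
  (3-6)^2=9, (6-5)^2=1, (2-3)^2=1, (4-7)^2=9, (7-2)^2=25, (5-1)^2=16, (1-4)^2=9
sum(d^2) = 70.
Step 3: rho = 1 - 6*70 / (7*(7^2 - 1)) = 1 - 420/336 = -0.250000.
Step 4: Under H0, t = rho * sqrt((n-2)/(1-rho^2)) = -0.5774 ~ t(5).
Step 5: Two-sided p-value from the t-distribution with 5 df = 0.588724.
Step 6: alpha = 0.1. fail to reject H0.

rho = -0.2500, p = 0.588724, fail to reject H0 at alpha = 0.1.


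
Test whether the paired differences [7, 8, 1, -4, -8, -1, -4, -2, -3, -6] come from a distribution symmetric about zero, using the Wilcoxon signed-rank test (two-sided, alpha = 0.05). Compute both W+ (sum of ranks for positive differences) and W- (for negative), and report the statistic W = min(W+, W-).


Step 1: Drop any zero differences (none here) and take |d_i|.
|d| = [7, 8, 1, 4, 8, 1, 4, 2, 3, 6]
Step 2: Midrank |d_i| (ties get averaged ranks).
ranks: |7|->8, |8|->9.5, |1|->1.5, |4|->5.5, |8|->9.5, |1|->1.5, |4|->5.5, |2|->3, |3|->4, |6|->7
Step 3: Attach original signs; sum ranks with positive sign and with negative sign.
W+ = 8 + 9.5 + 1.5 = 19
W- = 5.5 + 9.5 + 1.5 + 5.5 + 3 + 4 + 7 = 36
(Check: W+ + W- = 55 should equal n(n+1)/2 = 55.)
Step 4: Test statistic W = min(W+, W-) = 19.
Step 5: Ties in |d|, so use the tie-corrected normal approximation.
        E[W] = n(n+1)/4 = 10*11/4 = 27.5.
        Tie groups: |d|=1 (t=2), |d|=4 (t=2), |d|=8 (t=2); sum(t^3 - t) = 18.
        Var[W] = n(n+1)(2n+1)/24 - sum(t^3-t)/48 = 2310/24 - 18/48 = 95.875.
        z = (W - E[W]) / sqrt(Var[W]) = (19 - 27.5) / 9.7916 = -0.8681.
        Two-sided p = 2*Phi(z) = 0.385343.
Step 6: alpha = 0.05. fail to reject H0.

W+ = 19, W- = 36, W = min = 19, p = 0.385343, fail to reject H0.


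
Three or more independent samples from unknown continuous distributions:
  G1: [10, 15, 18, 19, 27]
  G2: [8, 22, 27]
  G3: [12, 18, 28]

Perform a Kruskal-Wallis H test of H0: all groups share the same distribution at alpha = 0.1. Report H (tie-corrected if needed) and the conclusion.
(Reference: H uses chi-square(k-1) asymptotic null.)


Step 1: Combine all N = 11 observations and assign midranks.
sorted (value, group, rank): (8,G2,1), (10,G1,2), (12,G3,3), (15,G1,4), (18,G1,5.5), (18,G3,5.5), (19,G1,7), (22,G2,8), (27,G1,9.5), (27,G2,9.5), (28,G3,11)
Step 2: Sum ranks within each group.
R_1 = 28 (n_1 = 5)
R_2 = 18.5 (n_2 = 3)
R_3 = 19.5 (n_3 = 3)
Step 3: H = 12/(N(N+1)) * sum(R_i^2/n_i) - 3(N+1)
     = 12/(11*12) * (28^2/5 + 18.5^2/3 + 19.5^2/3) - 3*12
     = 0.090909 * 397.633 - 36
     = 0.148485.
Step 4: Ties present; correction factor C = 1 - 12/(11^3 - 11) = 0.990909. Corrected H = 0.148485 / 0.990909 = 0.149847.
Step 5: Under H0, H ~ chi^2(2); p-value = 0.927814.
Step 6: alpha = 0.1. fail to reject H0.

H = 0.1498, df = 2, p = 0.927814, fail to reject H0.


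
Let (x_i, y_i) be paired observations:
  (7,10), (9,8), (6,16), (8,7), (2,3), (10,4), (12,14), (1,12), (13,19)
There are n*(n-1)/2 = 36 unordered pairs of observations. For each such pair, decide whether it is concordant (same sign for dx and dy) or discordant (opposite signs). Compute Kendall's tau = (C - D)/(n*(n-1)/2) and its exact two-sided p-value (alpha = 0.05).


Step 1: Enumerate the 36 unordered pairs (i,j) with i<j and classify each by sign(x_j-x_i) * sign(y_j-y_i).
  (1,2):dx=+2,dy=-2->D; (1,3):dx=-1,dy=+6->D; (1,4):dx=+1,dy=-3->D; (1,5):dx=-5,dy=-7->C
  (1,6):dx=+3,dy=-6->D; (1,7):dx=+5,dy=+4->C; (1,8):dx=-6,dy=+2->D; (1,9):dx=+6,dy=+9->C
  (2,3):dx=-3,dy=+8->D; (2,4):dx=-1,dy=-1->C; (2,5):dx=-7,dy=-5->C; (2,6):dx=+1,dy=-4->D
  (2,7):dx=+3,dy=+6->C; (2,8):dx=-8,dy=+4->D; (2,9):dx=+4,dy=+11->C; (3,4):dx=+2,dy=-9->D
  (3,5):dx=-4,dy=-13->C; (3,6):dx=+4,dy=-12->D; (3,7):dx=+6,dy=-2->D; (3,8):dx=-5,dy=-4->C
  (3,9):dx=+7,dy=+3->C; (4,5):dx=-6,dy=-4->C; (4,6):dx=+2,dy=-3->D; (4,7):dx=+4,dy=+7->C
  (4,8):dx=-7,dy=+5->D; (4,9):dx=+5,dy=+12->C; (5,6):dx=+8,dy=+1->C; (5,7):dx=+10,dy=+11->C
  (5,8):dx=-1,dy=+9->D; (5,9):dx=+11,dy=+16->C; (6,7):dx=+2,dy=+10->C; (6,8):dx=-9,dy=+8->D
  (6,9):dx=+3,dy=+15->C; (7,8):dx=-11,dy=-2->C; (7,9):dx=+1,dy=+5->C; (8,9):dx=+12,dy=+7->C
Step 2: C = 21, D = 15, total pairs = 36.
Step 3: tau = (C - D)/(n(n-1)/2) = (21 - 15)/36 = 0.166667.
Step 4: Exact two-sided p-value (enumerate n! = 362880 permutations of y under H0): p = 0.612202.
Step 5: alpha = 0.05. fail to reject H0.

tau_b = 0.1667 (C=21, D=15), p = 0.612202, fail to reject H0.


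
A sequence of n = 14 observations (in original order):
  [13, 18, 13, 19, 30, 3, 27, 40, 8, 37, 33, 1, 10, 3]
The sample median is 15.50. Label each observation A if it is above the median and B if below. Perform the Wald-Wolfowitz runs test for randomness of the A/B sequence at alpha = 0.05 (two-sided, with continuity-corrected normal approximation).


Step 1: Compute median = 15.50; label A = above, B = below.
Labels in order: BABAABAABAABBB  (n_A = 7, n_B = 7)
Step 2: Count runs R = 9.
Step 3: Under H0 (random ordering), E[R] = 2*n_A*n_B/(n_A+n_B) + 1 = 2*7*7/14 + 1 = 8.0000.
        Var[R] = 2*n_A*n_B*(2*n_A*n_B - n_A - n_B) / ((n_A+n_B)^2 * (n_A+n_B-1)) = 8232/2548 = 3.2308.
        SD[R] = 1.7974.
Step 4: Continuity-corrected z = (R - 0.5 - E[R]) / SD[R] = (9 - 0.5 - 8.0000) / 1.7974 = 0.2782.
Step 5: Two-sided p-value via normal approximation = 2*(1 - Phi(|z|)) = 0.780879.
Step 6: alpha = 0.05. fail to reject H0.

R = 9, z = 0.2782, p = 0.780879, fail to reject H0.


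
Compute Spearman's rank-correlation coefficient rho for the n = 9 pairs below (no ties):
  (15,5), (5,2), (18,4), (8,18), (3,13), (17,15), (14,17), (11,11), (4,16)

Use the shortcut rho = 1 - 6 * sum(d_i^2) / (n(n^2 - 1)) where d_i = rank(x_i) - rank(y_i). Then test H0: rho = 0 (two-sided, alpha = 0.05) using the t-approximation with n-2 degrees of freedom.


Step 1: Rank x and y separately (midranks; no ties here).
rank(x): 15->7, 5->3, 18->9, 8->4, 3->1, 17->8, 14->6, 11->5, 4->2
rank(y): 5->3, 2->1, 4->2, 18->9, 13->5, 15->6, 17->8, 11->4, 16->7
Step 2: d_i = R_x(i) - R_y(i); compute d_i^2.
  (7-3)^2=16, (3-1)^2=4, (9-2)^2=49, (4-9)^2=25, (1-5)^2=16, (8-6)^2=4, (6-8)^2=4, (5-4)^2=1, (2-7)^2=25
sum(d^2) = 144.
Step 3: rho = 1 - 6*144 / (9*(9^2 - 1)) = 1 - 864/720 = -0.200000.
Step 4: Under H0, t = rho * sqrt((n-2)/(1-rho^2)) = -0.5401 ~ t(7).
Step 5: Two-sided p-value from the t-distribution with 7 df = 0.605901.
Step 6: alpha = 0.05. fail to reject H0.

rho = -0.2000, p = 0.605901, fail to reject H0 at alpha = 0.05.


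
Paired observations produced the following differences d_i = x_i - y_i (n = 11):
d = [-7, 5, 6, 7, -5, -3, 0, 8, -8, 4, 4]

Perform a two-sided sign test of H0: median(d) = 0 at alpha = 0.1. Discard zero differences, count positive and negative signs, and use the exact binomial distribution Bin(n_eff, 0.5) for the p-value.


Step 1: Discard zero differences. Original n = 11; n_eff = number of nonzero differences = 10.
Nonzero differences (with sign): -7, +5, +6, +7, -5, -3, +8, -8, +4, +4
Step 2: Count signs: positive = 6, negative = 4.
Step 3: Under H0: P(positive) = 0.5, so the number of positives S ~ Bin(10, 0.5).
Step 4: Two-sided exact p-value = sum of Bin(10,0.5) probabilities at or below the observed probability = 0.753906.
Step 5: alpha = 0.1. fail to reject H0.

n_eff = 10, pos = 6, neg = 4, p = 0.753906, fail to reject H0.


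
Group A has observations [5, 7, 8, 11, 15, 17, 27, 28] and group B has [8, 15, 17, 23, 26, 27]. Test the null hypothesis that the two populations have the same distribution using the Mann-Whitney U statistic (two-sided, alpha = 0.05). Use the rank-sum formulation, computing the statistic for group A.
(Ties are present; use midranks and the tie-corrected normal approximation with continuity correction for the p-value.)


Step 1: Combine and sort all 14 observations; assign midranks.
sorted (value, group): (5,X), (7,X), (8,X), (8,Y), (11,X), (15,X), (15,Y), (17,X), (17,Y), (23,Y), (26,Y), (27,X), (27,Y), (28,X)
ranks: 5->1, 7->2, 8->3.5, 8->3.5, 11->5, 15->6.5, 15->6.5, 17->8.5, 17->8.5, 23->10, 26->11, 27->12.5, 27->12.5, 28->14
Step 2: Rank sum for X: R1 = 1 + 2 + 3.5 + 5 + 6.5 + 8.5 + 12.5 + 14 = 53.
Step 3: U_X = R1 - n1(n1+1)/2 = 53 - 8*9/2 = 53 - 36 = 17.
       U_Y = n1*n2 - U_X = 48 - 17 = 31.
Step 4: Ties are present, so use the tie-corrected normal approximation (with continuity correction) for the p-value.
Step 5: p-value = 0.399307; compare to alpha = 0.05. fail to reject H0.

U_X = 17, p = 0.399307, fail to reject H0 at alpha = 0.05.


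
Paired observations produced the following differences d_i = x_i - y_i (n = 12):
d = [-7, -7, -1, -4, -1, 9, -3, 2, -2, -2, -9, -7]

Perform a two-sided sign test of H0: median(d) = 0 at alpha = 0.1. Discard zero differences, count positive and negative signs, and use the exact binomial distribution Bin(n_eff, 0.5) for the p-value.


Step 1: Discard zero differences. Original n = 12; n_eff = number of nonzero differences = 12.
Nonzero differences (with sign): -7, -7, -1, -4, -1, +9, -3, +2, -2, -2, -9, -7
Step 2: Count signs: positive = 2, negative = 10.
Step 3: Under H0: P(positive) = 0.5, so the number of positives S ~ Bin(12, 0.5).
Step 4: Two-sided exact p-value = sum of Bin(12,0.5) probabilities at or below the observed probability = 0.038574.
Step 5: alpha = 0.1. reject H0.

n_eff = 12, pos = 2, neg = 10, p = 0.038574, reject H0.


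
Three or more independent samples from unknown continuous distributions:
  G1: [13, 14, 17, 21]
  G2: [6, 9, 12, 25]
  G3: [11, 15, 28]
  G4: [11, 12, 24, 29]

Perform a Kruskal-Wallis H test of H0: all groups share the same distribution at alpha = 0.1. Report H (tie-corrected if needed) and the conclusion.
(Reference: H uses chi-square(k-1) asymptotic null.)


Step 1: Combine all N = 15 observations and assign midranks.
sorted (value, group, rank): (6,G2,1), (9,G2,2), (11,G3,3.5), (11,G4,3.5), (12,G2,5.5), (12,G4,5.5), (13,G1,7), (14,G1,8), (15,G3,9), (17,G1,10), (21,G1,11), (24,G4,12), (25,G2,13), (28,G3,14), (29,G4,15)
Step 2: Sum ranks within each group.
R_1 = 36 (n_1 = 4)
R_2 = 21.5 (n_2 = 4)
R_3 = 26.5 (n_3 = 3)
R_4 = 36 (n_4 = 4)
Step 3: H = 12/(N(N+1)) * sum(R_i^2/n_i) - 3(N+1)
     = 12/(15*16) * (36^2/4 + 21.5^2/4 + 26.5^2/3 + 36^2/4) - 3*16
     = 0.050000 * 997.646 - 48
     = 1.882292.
Step 4: Ties present; correction factor C = 1 - 12/(15^3 - 15) = 0.996429. Corrected H = 1.882292 / 0.996429 = 1.889038.
Step 5: Under H0, H ~ chi^2(3); p-value = 0.595753.
Step 6: alpha = 0.1. fail to reject H0.

H = 1.8890, df = 3, p = 0.595753, fail to reject H0.


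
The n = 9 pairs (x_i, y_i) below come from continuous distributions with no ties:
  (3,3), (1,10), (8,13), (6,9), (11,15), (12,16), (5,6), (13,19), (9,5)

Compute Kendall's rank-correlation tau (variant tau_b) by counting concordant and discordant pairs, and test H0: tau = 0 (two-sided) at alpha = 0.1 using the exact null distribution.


Step 1: Enumerate the 36 unordered pairs (i,j) with i<j and classify each by sign(x_j-x_i) * sign(y_j-y_i).
  (1,2):dx=-2,dy=+7->D; (1,3):dx=+5,dy=+10->C; (1,4):dx=+3,dy=+6->C; (1,5):dx=+8,dy=+12->C
  (1,6):dx=+9,dy=+13->C; (1,7):dx=+2,dy=+3->C; (1,8):dx=+10,dy=+16->C; (1,9):dx=+6,dy=+2->C
  (2,3):dx=+7,dy=+3->C; (2,4):dx=+5,dy=-1->D; (2,5):dx=+10,dy=+5->C; (2,6):dx=+11,dy=+6->C
  (2,7):dx=+4,dy=-4->D; (2,8):dx=+12,dy=+9->C; (2,9):dx=+8,dy=-5->D; (3,4):dx=-2,dy=-4->C
  (3,5):dx=+3,dy=+2->C; (3,6):dx=+4,dy=+3->C; (3,7):dx=-3,dy=-7->C; (3,8):dx=+5,dy=+6->C
  (3,9):dx=+1,dy=-8->D; (4,5):dx=+5,dy=+6->C; (4,6):dx=+6,dy=+7->C; (4,7):dx=-1,dy=-3->C
  (4,8):dx=+7,dy=+10->C; (4,9):dx=+3,dy=-4->D; (5,6):dx=+1,dy=+1->C; (5,7):dx=-6,dy=-9->C
  (5,8):dx=+2,dy=+4->C; (5,9):dx=-2,dy=-10->C; (6,7):dx=-7,dy=-10->C; (6,8):dx=+1,dy=+3->C
  (6,9):dx=-3,dy=-11->C; (7,8):dx=+8,dy=+13->C; (7,9):dx=+4,dy=-1->D; (8,9):dx=-4,dy=-14->C
Step 2: C = 29, D = 7, total pairs = 36.
Step 3: tau = (C - D)/(n(n-1)/2) = (29 - 7)/36 = 0.611111.
Step 4: Exact two-sided p-value (enumerate n! = 362880 permutations of y under H0): p = 0.024741.
Step 5: alpha = 0.1. reject H0.

tau_b = 0.6111 (C=29, D=7), p = 0.024741, reject H0.


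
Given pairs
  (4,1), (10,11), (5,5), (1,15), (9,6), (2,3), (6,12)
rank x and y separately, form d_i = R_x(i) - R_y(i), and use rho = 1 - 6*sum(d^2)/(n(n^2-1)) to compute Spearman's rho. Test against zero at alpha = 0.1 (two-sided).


Step 1: Rank x and y separately (midranks; no ties here).
rank(x): 4->3, 10->7, 5->4, 1->1, 9->6, 2->2, 6->5
rank(y): 1->1, 11->5, 5->3, 15->7, 6->4, 3->2, 12->6
Step 2: d_i = R_x(i) - R_y(i); compute d_i^2.
  (3-1)^2=4, (7-5)^2=4, (4-3)^2=1, (1-7)^2=36, (6-4)^2=4, (2-2)^2=0, (5-6)^2=1
sum(d^2) = 50.
Step 3: rho = 1 - 6*50 / (7*(7^2 - 1)) = 1 - 300/336 = 0.107143.
Step 4: Under H0, t = rho * sqrt((n-2)/(1-rho^2)) = 0.2410 ~ t(5).
Step 5: Two-sided p-value from the t-distribution with 5 df = 0.819151.
Step 6: alpha = 0.1. fail to reject H0.

rho = 0.1071, p = 0.819151, fail to reject H0 at alpha = 0.1.


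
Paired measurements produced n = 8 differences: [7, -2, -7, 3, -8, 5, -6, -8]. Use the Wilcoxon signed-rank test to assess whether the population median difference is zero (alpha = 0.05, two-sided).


Step 1: Drop any zero differences (none here) and take |d_i|.
|d| = [7, 2, 7, 3, 8, 5, 6, 8]
Step 2: Midrank |d_i| (ties get averaged ranks).
ranks: |7|->5.5, |2|->1, |7|->5.5, |3|->2, |8|->7.5, |5|->3, |6|->4, |8|->7.5
Step 3: Attach original signs; sum ranks with positive sign and with negative sign.
W+ = 5.5 + 2 + 3 = 10.5
W- = 1 + 5.5 + 7.5 + 4 + 7.5 = 25.5
(Check: W+ + W- = 36 should equal n(n+1)/2 = 36.)
Step 4: Test statistic W = min(W+, W-) = 10.5.
Step 5: Ties in |d|, so use the tie-corrected normal approximation.
        E[W] = n(n+1)/4 = 8*9/4 = 18.
        Tie groups: |d|=7 (t=2), |d|=8 (t=2); sum(t^3 - t) = 12.
        Var[W] = n(n+1)(2n+1)/24 - sum(t^3-t)/48 = 1224/24 - 12/48 = 50.75.
        z = (W - E[W]) / sqrt(Var[W]) = (10.5 - 18) / 7.1239 = -1.0528.
        Two-sided p = 2*Phi(z) = 0.292436.
Step 6: alpha = 0.05. fail to reject H0.

W+ = 10.5, W- = 25.5, W = min = 10.5, p = 0.292436, fail to reject H0.


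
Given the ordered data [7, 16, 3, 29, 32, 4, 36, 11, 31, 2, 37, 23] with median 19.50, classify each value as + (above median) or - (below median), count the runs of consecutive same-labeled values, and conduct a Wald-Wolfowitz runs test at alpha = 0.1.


Step 1: Compute median = 19.50; label A = above, B = below.
Labels in order: BBBAABABABAA  (n_A = 6, n_B = 6)
Step 2: Count runs R = 8.
Step 3: Under H0 (random ordering), E[R] = 2*n_A*n_B/(n_A+n_B) + 1 = 2*6*6/12 + 1 = 7.0000.
        Var[R] = 2*n_A*n_B*(2*n_A*n_B - n_A - n_B) / ((n_A+n_B)^2 * (n_A+n_B-1)) = 4320/1584 = 2.7273.
        SD[R] = 1.6514.
Step 4: Continuity-corrected z = (R - 0.5 - E[R]) / SD[R] = (8 - 0.5 - 7.0000) / 1.6514 = 0.3028.
Step 5: Two-sided p-value via normal approximation = 2*(1 - Phi(|z|)) = 0.762069.
Step 6: alpha = 0.1. fail to reject H0.

R = 8, z = 0.3028, p = 0.762069, fail to reject H0.


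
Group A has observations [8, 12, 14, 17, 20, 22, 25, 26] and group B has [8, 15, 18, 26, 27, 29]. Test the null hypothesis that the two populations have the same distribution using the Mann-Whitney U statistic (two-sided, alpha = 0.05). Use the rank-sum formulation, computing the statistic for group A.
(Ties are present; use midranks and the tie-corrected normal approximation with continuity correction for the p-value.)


Step 1: Combine and sort all 14 observations; assign midranks.
sorted (value, group): (8,X), (8,Y), (12,X), (14,X), (15,Y), (17,X), (18,Y), (20,X), (22,X), (25,X), (26,X), (26,Y), (27,Y), (29,Y)
ranks: 8->1.5, 8->1.5, 12->3, 14->4, 15->5, 17->6, 18->7, 20->8, 22->9, 25->10, 26->11.5, 26->11.5, 27->13, 29->14
Step 2: Rank sum for X: R1 = 1.5 + 3 + 4 + 6 + 8 + 9 + 10 + 11.5 = 53.
Step 3: U_X = R1 - n1(n1+1)/2 = 53 - 8*9/2 = 53 - 36 = 17.
       U_Y = n1*n2 - U_X = 48 - 17 = 31.
Step 4: Ties are present, so use the tie-corrected normal approximation (with continuity correction) for the p-value.
Step 5: p-value = 0.400350; compare to alpha = 0.05. fail to reject H0.

U_X = 17, p = 0.400350, fail to reject H0 at alpha = 0.05.


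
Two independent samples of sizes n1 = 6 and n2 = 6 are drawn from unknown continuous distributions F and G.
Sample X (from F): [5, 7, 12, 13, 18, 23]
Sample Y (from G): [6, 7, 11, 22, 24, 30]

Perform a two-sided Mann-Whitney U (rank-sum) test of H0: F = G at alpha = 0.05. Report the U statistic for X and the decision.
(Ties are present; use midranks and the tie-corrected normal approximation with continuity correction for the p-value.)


Step 1: Combine and sort all 12 observations; assign midranks.
sorted (value, group): (5,X), (6,Y), (7,X), (7,Y), (11,Y), (12,X), (13,X), (18,X), (22,Y), (23,X), (24,Y), (30,Y)
ranks: 5->1, 6->2, 7->3.5, 7->3.5, 11->5, 12->6, 13->7, 18->8, 22->9, 23->10, 24->11, 30->12
Step 2: Rank sum for X: R1 = 1 + 3.5 + 6 + 7 + 8 + 10 = 35.5.
Step 3: U_X = R1 - n1(n1+1)/2 = 35.5 - 6*7/2 = 35.5 - 21 = 14.5.
       U_Y = n1*n2 - U_X = 36 - 14.5 = 21.5.
Step 4: Ties are present, so use the tie-corrected normal approximation (with continuity correction) for the p-value.
Step 5: p-value = 0.630356; compare to alpha = 0.05. fail to reject H0.

U_X = 14.5, p = 0.630356, fail to reject H0 at alpha = 0.05.


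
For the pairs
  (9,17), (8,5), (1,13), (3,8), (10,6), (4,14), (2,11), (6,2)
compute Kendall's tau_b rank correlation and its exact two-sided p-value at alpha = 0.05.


Step 1: Enumerate the 28 unordered pairs (i,j) with i<j and classify each by sign(x_j-x_i) * sign(y_j-y_i).
  (1,2):dx=-1,dy=-12->C; (1,3):dx=-8,dy=-4->C; (1,4):dx=-6,dy=-9->C; (1,5):dx=+1,dy=-11->D
  (1,6):dx=-5,dy=-3->C; (1,7):dx=-7,dy=-6->C; (1,8):dx=-3,dy=-15->C; (2,3):dx=-7,dy=+8->D
  (2,4):dx=-5,dy=+3->D; (2,5):dx=+2,dy=+1->C; (2,6):dx=-4,dy=+9->D; (2,7):dx=-6,dy=+6->D
  (2,8):dx=-2,dy=-3->C; (3,4):dx=+2,dy=-5->D; (3,5):dx=+9,dy=-7->D; (3,6):dx=+3,dy=+1->C
  (3,7):dx=+1,dy=-2->D; (3,8):dx=+5,dy=-11->D; (4,5):dx=+7,dy=-2->D; (4,6):dx=+1,dy=+6->C
  (4,7):dx=-1,dy=+3->D; (4,8):dx=+3,dy=-6->D; (5,6):dx=-6,dy=+8->D; (5,7):dx=-8,dy=+5->D
  (5,8):dx=-4,dy=-4->C; (6,7):dx=-2,dy=-3->C; (6,8):dx=+2,dy=-12->D; (7,8):dx=+4,dy=-9->D
Step 2: C = 12, D = 16, total pairs = 28.
Step 3: tau = (C - D)/(n(n-1)/2) = (12 - 16)/28 = -0.142857.
Step 4: Exact two-sided p-value (enumerate n! = 40320 permutations of y under H0): p = 0.719544.
Step 5: alpha = 0.05. fail to reject H0.

tau_b = -0.1429 (C=12, D=16), p = 0.719544, fail to reject H0.


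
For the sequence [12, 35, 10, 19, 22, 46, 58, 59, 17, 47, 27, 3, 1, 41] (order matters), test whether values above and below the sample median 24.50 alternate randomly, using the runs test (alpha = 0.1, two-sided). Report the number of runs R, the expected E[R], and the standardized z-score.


Step 1: Compute median = 24.50; label A = above, B = below.
Labels in order: BABBBAAABAABBA  (n_A = 7, n_B = 7)
Step 2: Count runs R = 8.
Step 3: Under H0 (random ordering), E[R] = 2*n_A*n_B/(n_A+n_B) + 1 = 2*7*7/14 + 1 = 8.0000.
        Var[R] = 2*n_A*n_B*(2*n_A*n_B - n_A - n_B) / ((n_A+n_B)^2 * (n_A+n_B-1)) = 8232/2548 = 3.2308.
        SD[R] = 1.7974.
Step 4: R = E[R], so z = 0 with no continuity correction.
Step 5: Two-sided p-value via normal approximation = 2*(1 - Phi(|z|)) = 1.000000.
Step 6: alpha = 0.1. fail to reject H0.

R = 8, z = 0.0000, p = 1.000000, fail to reject H0.


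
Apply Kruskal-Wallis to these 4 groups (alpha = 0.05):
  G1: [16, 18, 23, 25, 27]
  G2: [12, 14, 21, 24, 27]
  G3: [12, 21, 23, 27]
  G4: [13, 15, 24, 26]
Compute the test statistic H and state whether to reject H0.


Step 1: Combine all N = 18 observations and assign midranks.
sorted (value, group, rank): (12,G2,1.5), (12,G3,1.5), (13,G4,3), (14,G2,4), (15,G4,5), (16,G1,6), (18,G1,7), (21,G2,8.5), (21,G3,8.5), (23,G1,10.5), (23,G3,10.5), (24,G2,12.5), (24,G4,12.5), (25,G1,14), (26,G4,15), (27,G1,17), (27,G2,17), (27,G3,17)
Step 2: Sum ranks within each group.
R_1 = 54.5 (n_1 = 5)
R_2 = 43.5 (n_2 = 5)
R_3 = 37.5 (n_3 = 4)
R_4 = 35.5 (n_4 = 4)
Step 3: H = 12/(N(N+1)) * sum(R_i^2/n_i) - 3(N+1)
     = 12/(18*19) * (54.5^2/5 + 43.5^2/5 + 37.5^2/4 + 35.5^2/4) - 3*19
     = 0.035088 * 1639.12 - 57
     = 0.513158.
Step 4: Ties present; correction factor C = 1 - 48/(18^3 - 18) = 0.991744. Corrected H = 0.513158 / 0.991744 = 0.517430.
Step 5: Under H0, H ~ chi^2(3); p-value = 0.915046.
Step 6: alpha = 0.05. fail to reject H0.

H = 0.5174, df = 3, p = 0.915046, fail to reject H0.


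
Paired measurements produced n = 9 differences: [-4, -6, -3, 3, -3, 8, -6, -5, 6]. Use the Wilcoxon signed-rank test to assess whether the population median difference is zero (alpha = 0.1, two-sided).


Step 1: Drop any zero differences (none here) and take |d_i|.
|d| = [4, 6, 3, 3, 3, 8, 6, 5, 6]
Step 2: Midrank |d_i| (ties get averaged ranks).
ranks: |4|->4, |6|->7, |3|->2, |3|->2, |3|->2, |8|->9, |6|->7, |5|->5, |6|->7
Step 3: Attach original signs; sum ranks with positive sign and with negative sign.
W+ = 2 + 9 + 7 = 18
W- = 4 + 7 + 2 + 2 + 7 + 5 = 27
(Check: W+ + W- = 45 should equal n(n+1)/2 = 45.)
Step 4: Test statistic W = min(W+, W-) = 18.
Step 5: Ties in |d|, so use the tie-corrected normal approximation.
        E[W] = n(n+1)/4 = 9*10/4 = 22.5.
        Tie groups: |d|=3 (t=3), |d|=6 (t=3); sum(t^3 - t) = 48.
        Var[W] = n(n+1)(2n+1)/24 - sum(t^3-t)/48 = 1710/24 - 48/48 = 70.25.
        z = (W - E[W]) / sqrt(Var[W]) = (18 - 22.5) / 8.3815 = -0.5369.
        Two-sided p = 2*Phi(z) = 0.591340.
Step 6: alpha = 0.1. fail to reject H0.

W+ = 18, W- = 27, W = min = 18, p = 0.591340, fail to reject H0.


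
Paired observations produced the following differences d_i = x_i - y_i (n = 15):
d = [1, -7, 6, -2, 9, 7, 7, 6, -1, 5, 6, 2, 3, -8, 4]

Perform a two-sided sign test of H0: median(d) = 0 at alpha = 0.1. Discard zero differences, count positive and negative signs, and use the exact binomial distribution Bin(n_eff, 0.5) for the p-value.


Step 1: Discard zero differences. Original n = 15; n_eff = number of nonzero differences = 15.
Nonzero differences (with sign): +1, -7, +6, -2, +9, +7, +7, +6, -1, +5, +6, +2, +3, -8, +4
Step 2: Count signs: positive = 11, negative = 4.
Step 3: Under H0: P(positive) = 0.5, so the number of positives S ~ Bin(15, 0.5).
Step 4: Two-sided exact p-value = sum of Bin(15,0.5) probabilities at or below the observed probability = 0.118469.
Step 5: alpha = 0.1. fail to reject H0.

n_eff = 15, pos = 11, neg = 4, p = 0.118469, fail to reject H0.


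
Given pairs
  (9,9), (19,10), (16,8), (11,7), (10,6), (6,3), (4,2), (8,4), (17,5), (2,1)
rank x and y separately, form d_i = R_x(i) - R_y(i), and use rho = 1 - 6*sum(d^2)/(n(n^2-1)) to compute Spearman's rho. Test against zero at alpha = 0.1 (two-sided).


Step 1: Rank x and y separately (midranks; no ties here).
rank(x): 9->5, 19->10, 16->8, 11->7, 10->6, 6->3, 4->2, 8->4, 17->9, 2->1
rank(y): 9->9, 10->10, 8->8, 7->7, 6->6, 3->3, 2->2, 4->4, 5->5, 1->1
Step 2: d_i = R_x(i) - R_y(i); compute d_i^2.
  (5-9)^2=16, (10-10)^2=0, (8-8)^2=0, (7-7)^2=0, (6-6)^2=0, (3-3)^2=0, (2-2)^2=0, (4-4)^2=0, (9-5)^2=16, (1-1)^2=0
sum(d^2) = 32.
Step 3: rho = 1 - 6*32 / (10*(10^2 - 1)) = 1 - 192/990 = 0.806061.
Step 4: Under H0, t = rho * sqrt((n-2)/(1-rho^2)) = 3.8522 ~ t(8).
Step 5: Two-sided p-value from the t-distribution with 8 df = 0.004862.
Step 6: alpha = 0.1. reject H0.

rho = 0.8061, p = 0.004862, reject H0 at alpha = 0.1.


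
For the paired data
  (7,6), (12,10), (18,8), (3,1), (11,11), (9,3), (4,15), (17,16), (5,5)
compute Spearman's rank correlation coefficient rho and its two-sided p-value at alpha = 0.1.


Step 1: Rank x and y separately (midranks; no ties here).
rank(x): 7->4, 12->7, 18->9, 3->1, 11->6, 9->5, 4->2, 17->8, 5->3
rank(y): 6->4, 10->6, 8->5, 1->1, 11->7, 3->2, 15->8, 16->9, 5->3
Step 2: d_i = R_x(i) - R_y(i); compute d_i^2.
  (4-4)^2=0, (7-6)^2=1, (9-5)^2=16, (1-1)^2=0, (6-7)^2=1, (5-2)^2=9, (2-8)^2=36, (8-9)^2=1, (3-3)^2=0
sum(d^2) = 64.
Step 3: rho = 1 - 6*64 / (9*(9^2 - 1)) = 1 - 384/720 = 0.466667.
Step 4: Under H0, t = rho * sqrt((n-2)/(1-rho^2)) = 1.3960 ~ t(7).
Step 5: Two-sided p-value from the t-distribution with 7 df = 0.205386.
Step 6: alpha = 0.1. fail to reject H0.

rho = 0.4667, p = 0.205386, fail to reject H0 at alpha = 0.1.


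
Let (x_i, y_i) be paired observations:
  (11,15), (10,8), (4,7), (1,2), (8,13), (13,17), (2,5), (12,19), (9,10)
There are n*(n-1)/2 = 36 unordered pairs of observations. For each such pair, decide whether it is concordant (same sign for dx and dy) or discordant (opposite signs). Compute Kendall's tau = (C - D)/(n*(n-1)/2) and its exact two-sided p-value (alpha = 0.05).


Step 1: Enumerate the 36 unordered pairs (i,j) with i<j and classify each by sign(x_j-x_i) * sign(y_j-y_i).
  (1,2):dx=-1,dy=-7->C; (1,3):dx=-7,dy=-8->C; (1,4):dx=-10,dy=-13->C; (1,5):dx=-3,dy=-2->C
  (1,6):dx=+2,dy=+2->C; (1,7):dx=-9,dy=-10->C; (1,8):dx=+1,dy=+4->C; (1,9):dx=-2,dy=-5->C
  (2,3):dx=-6,dy=-1->C; (2,4):dx=-9,dy=-6->C; (2,5):dx=-2,dy=+5->D; (2,6):dx=+3,dy=+9->C
  (2,7):dx=-8,dy=-3->C; (2,8):dx=+2,dy=+11->C; (2,9):dx=-1,dy=+2->D; (3,4):dx=-3,dy=-5->C
  (3,5):dx=+4,dy=+6->C; (3,6):dx=+9,dy=+10->C; (3,7):dx=-2,dy=-2->C; (3,8):dx=+8,dy=+12->C
  (3,9):dx=+5,dy=+3->C; (4,5):dx=+7,dy=+11->C; (4,6):dx=+12,dy=+15->C; (4,7):dx=+1,dy=+3->C
  (4,8):dx=+11,dy=+17->C; (4,9):dx=+8,dy=+8->C; (5,6):dx=+5,dy=+4->C; (5,7):dx=-6,dy=-8->C
  (5,8):dx=+4,dy=+6->C; (5,9):dx=+1,dy=-3->D; (6,7):dx=-11,dy=-12->C; (6,8):dx=-1,dy=+2->D
  (6,9):dx=-4,dy=-7->C; (7,8):dx=+10,dy=+14->C; (7,9):dx=+7,dy=+5->C; (8,9):dx=-3,dy=-9->C
Step 2: C = 32, D = 4, total pairs = 36.
Step 3: tau = (C - D)/(n(n-1)/2) = (32 - 4)/36 = 0.777778.
Step 4: Exact two-sided p-value (enumerate n! = 362880 permutations of y under H0): p = 0.002425.
Step 5: alpha = 0.05. reject H0.

tau_b = 0.7778 (C=32, D=4), p = 0.002425, reject H0.


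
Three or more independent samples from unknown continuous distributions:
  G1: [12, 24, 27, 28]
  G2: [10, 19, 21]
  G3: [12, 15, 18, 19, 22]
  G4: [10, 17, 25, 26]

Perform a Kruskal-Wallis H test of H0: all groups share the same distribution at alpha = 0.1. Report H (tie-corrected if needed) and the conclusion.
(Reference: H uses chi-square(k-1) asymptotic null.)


Step 1: Combine all N = 16 observations and assign midranks.
sorted (value, group, rank): (10,G2,1.5), (10,G4,1.5), (12,G1,3.5), (12,G3,3.5), (15,G3,5), (17,G4,6), (18,G3,7), (19,G2,8.5), (19,G3,8.5), (21,G2,10), (22,G3,11), (24,G1,12), (25,G4,13), (26,G4,14), (27,G1,15), (28,G1,16)
Step 2: Sum ranks within each group.
R_1 = 46.5 (n_1 = 4)
R_2 = 20 (n_2 = 3)
R_3 = 35 (n_3 = 5)
R_4 = 34.5 (n_4 = 4)
Step 3: H = 12/(N(N+1)) * sum(R_i^2/n_i) - 3(N+1)
     = 12/(16*17) * (46.5^2/4 + 20^2/3 + 35^2/5 + 34.5^2/4) - 3*17
     = 0.044118 * 1216.46 - 51
     = 2.667279.
Step 4: Ties present; correction factor C = 1 - 18/(16^3 - 16) = 0.995588. Corrected H = 2.667279 / 0.995588 = 2.679099.
Step 5: Under H0, H ~ chi^2(3); p-value = 0.443791.
Step 6: alpha = 0.1. fail to reject H0.

H = 2.6791, df = 3, p = 0.443791, fail to reject H0.


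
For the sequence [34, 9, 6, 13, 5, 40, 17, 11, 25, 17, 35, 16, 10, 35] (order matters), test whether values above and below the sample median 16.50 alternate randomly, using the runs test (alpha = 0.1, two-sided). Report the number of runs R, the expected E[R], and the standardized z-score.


Step 1: Compute median = 16.50; label A = above, B = below.
Labels in order: ABBBBAABAAABBA  (n_A = 7, n_B = 7)
Step 2: Count runs R = 7.
Step 3: Under H0 (random ordering), E[R] = 2*n_A*n_B/(n_A+n_B) + 1 = 2*7*7/14 + 1 = 8.0000.
        Var[R] = 2*n_A*n_B*(2*n_A*n_B - n_A - n_B) / ((n_A+n_B)^2 * (n_A+n_B-1)) = 8232/2548 = 3.2308.
        SD[R] = 1.7974.
Step 4: Continuity-corrected z = (R + 0.5 - E[R]) / SD[R] = (7 + 0.5 - 8.0000) / 1.7974 = -0.2782.
Step 5: Two-sided p-value via normal approximation = 2*(1 - Phi(|z|)) = 0.780879.
Step 6: alpha = 0.1. fail to reject H0.

R = 7, z = -0.2782, p = 0.780879, fail to reject H0.


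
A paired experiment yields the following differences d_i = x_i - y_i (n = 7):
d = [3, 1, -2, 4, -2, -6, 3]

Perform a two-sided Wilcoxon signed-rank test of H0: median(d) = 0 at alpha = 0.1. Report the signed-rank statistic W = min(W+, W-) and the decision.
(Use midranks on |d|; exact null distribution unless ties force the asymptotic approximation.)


Step 1: Drop any zero differences (none here) and take |d_i|.
|d| = [3, 1, 2, 4, 2, 6, 3]
Step 2: Midrank |d_i| (ties get averaged ranks).
ranks: |3|->4.5, |1|->1, |2|->2.5, |4|->6, |2|->2.5, |6|->7, |3|->4.5
Step 3: Attach original signs; sum ranks with positive sign and with negative sign.
W+ = 4.5 + 1 + 6 + 4.5 = 16
W- = 2.5 + 2.5 + 7 = 12
(Check: W+ + W- = 28 should equal n(n+1)/2 = 28.)
Step 4: Test statistic W = min(W+, W-) = 12.
Step 5: Ties in |d|, so use the tie-corrected normal approximation.
        E[W] = n(n+1)/4 = 7*8/4 = 14.
        Tie groups: |d|=2 (t=2), |d|=3 (t=2); sum(t^3 - t) = 12.
        Var[W] = n(n+1)(2n+1)/24 - sum(t^3-t)/48 = 840/24 - 12/48 = 34.75.
        z = (W - E[W]) / sqrt(Var[W]) = (12 - 14) / 5.8949 = -0.3393.
        Two-sided p = 2*Phi(z) = 0.734402.
Step 6: alpha = 0.1. fail to reject H0.

W+ = 16, W- = 12, W = min = 12, p = 0.734402, fail to reject H0.


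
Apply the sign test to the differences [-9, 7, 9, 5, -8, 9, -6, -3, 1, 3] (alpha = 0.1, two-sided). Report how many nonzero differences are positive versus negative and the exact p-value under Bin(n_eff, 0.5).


Step 1: Discard zero differences. Original n = 10; n_eff = number of nonzero differences = 10.
Nonzero differences (with sign): -9, +7, +9, +5, -8, +9, -6, -3, +1, +3
Step 2: Count signs: positive = 6, negative = 4.
Step 3: Under H0: P(positive) = 0.5, so the number of positives S ~ Bin(10, 0.5).
Step 4: Two-sided exact p-value = sum of Bin(10,0.5) probabilities at or below the observed probability = 0.753906.
Step 5: alpha = 0.1. fail to reject H0.

n_eff = 10, pos = 6, neg = 4, p = 0.753906, fail to reject H0.


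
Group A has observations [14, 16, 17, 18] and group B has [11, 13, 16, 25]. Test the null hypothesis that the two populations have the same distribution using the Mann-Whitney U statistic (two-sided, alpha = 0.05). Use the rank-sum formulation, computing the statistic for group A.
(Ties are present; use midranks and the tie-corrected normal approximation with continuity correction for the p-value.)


Step 1: Combine and sort all 8 observations; assign midranks.
sorted (value, group): (11,Y), (13,Y), (14,X), (16,X), (16,Y), (17,X), (18,X), (25,Y)
ranks: 11->1, 13->2, 14->3, 16->4.5, 16->4.5, 17->6, 18->7, 25->8
Step 2: Rank sum for X: R1 = 3 + 4.5 + 6 + 7 = 20.5.
Step 3: U_X = R1 - n1(n1+1)/2 = 20.5 - 4*5/2 = 20.5 - 10 = 10.5.
       U_Y = n1*n2 - U_X = 16 - 10.5 = 5.5.
Step 4: Ties are present, so use the tie-corrected normal approximation (with continuity correction) for the p-value.
Step 5: p-value = 0.561363; compare to alpha = 0.05. fail to reject H0.

U_X = 10.5, p = 0.561363, fail to reject H0 at alpha = 0.05.


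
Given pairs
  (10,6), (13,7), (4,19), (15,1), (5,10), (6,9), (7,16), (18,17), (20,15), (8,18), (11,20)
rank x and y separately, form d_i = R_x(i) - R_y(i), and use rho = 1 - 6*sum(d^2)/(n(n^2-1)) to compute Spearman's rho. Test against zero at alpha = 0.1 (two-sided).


Step 1: Rank x and y separately (midranks; no ties here).
rank(x): 10->6, 13->8, 4->1, 15->9, 5->2, 6->3, 7->4, 18->10, 20->11, 8->5, 11->7
rank(y): 6->2, 7->3, 19->10, 1->1, 10->5, 9->4, 16->7, 17->8, 15->6, 18->9, 20->11
Step 2: d_i = R_x(i) - R_y(i); compute d_i^2.
  (6-2)^2=16, (8-3)^2=25, (1-10)^2=81, (9-1)^2=64, (2-5)^2=9, (3-4)^2=1, (4-7)^2=9, (10-8)^2=4, (11-6)^2=25, (5-9)^2=16, (7-11)^2=16
sum(d^2) = 266.
Step 3: rho = 1 - 6*266 / (11*(11^2 - 1)) = 1 - 1596/1320 = -0.209091.
Step 4: Under H0, t = rho * sqrt((n-2)/(1-rho^2)) = -0.6415 ~ t(9).
Step 5: Two-sided p-value from the t-distribution with 9 df = 0.537221.
Step 6: alpha = 0.1. fail to reject H0.

rho = -0.2091, p = 0.537221, fail to reject H0 at alpha = 0.1.
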